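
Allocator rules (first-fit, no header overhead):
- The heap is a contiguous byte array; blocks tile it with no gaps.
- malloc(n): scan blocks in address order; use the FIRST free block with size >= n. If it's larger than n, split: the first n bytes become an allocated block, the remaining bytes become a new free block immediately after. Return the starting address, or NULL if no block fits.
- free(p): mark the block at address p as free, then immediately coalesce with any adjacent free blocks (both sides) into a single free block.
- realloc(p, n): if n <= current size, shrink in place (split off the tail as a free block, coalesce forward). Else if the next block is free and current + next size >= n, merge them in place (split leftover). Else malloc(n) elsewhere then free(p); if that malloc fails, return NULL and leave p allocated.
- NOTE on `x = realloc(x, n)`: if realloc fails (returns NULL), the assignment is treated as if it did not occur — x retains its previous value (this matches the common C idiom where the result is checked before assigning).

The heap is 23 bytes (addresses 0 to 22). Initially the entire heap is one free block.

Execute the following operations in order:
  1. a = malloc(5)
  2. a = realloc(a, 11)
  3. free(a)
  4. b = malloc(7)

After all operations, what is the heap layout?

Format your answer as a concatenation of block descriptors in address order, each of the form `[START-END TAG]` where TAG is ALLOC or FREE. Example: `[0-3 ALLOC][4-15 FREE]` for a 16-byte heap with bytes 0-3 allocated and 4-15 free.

Answer: [0-6 ALLOC][7-22 FREE]

Derivation:
Op 1: a = malloc(5) -> a = 0; heap: [0-4 ALLOC][5-22 FREE]
Op 2: a = realloc(a, 11) -> a = 0; heap: [0-10 ALLOC][11-22 FREE]
Op 3: free(a) -> (freed a); heap: [0-22 FREE]
Op 4: b = malloc(7) -> b = 0; heap: [0-6 ALLOC][7-22 FREE]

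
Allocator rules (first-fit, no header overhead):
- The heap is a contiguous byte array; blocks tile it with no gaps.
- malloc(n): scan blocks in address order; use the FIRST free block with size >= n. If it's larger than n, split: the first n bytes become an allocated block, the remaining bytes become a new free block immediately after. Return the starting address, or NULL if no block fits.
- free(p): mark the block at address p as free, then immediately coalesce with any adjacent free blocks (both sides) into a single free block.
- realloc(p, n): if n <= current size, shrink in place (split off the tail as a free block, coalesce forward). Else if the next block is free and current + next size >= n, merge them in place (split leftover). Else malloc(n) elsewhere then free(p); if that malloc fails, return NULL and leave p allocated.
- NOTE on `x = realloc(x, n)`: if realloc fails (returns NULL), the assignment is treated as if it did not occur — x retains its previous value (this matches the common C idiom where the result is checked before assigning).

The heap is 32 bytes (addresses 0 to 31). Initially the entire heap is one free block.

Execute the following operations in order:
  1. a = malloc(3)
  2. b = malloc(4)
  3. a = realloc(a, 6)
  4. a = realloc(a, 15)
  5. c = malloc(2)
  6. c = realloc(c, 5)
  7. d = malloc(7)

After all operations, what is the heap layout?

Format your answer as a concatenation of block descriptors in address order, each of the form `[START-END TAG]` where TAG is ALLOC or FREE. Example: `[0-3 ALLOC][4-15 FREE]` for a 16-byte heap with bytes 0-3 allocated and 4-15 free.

Answer: [0-2 FREE][3-6 ALLOC][7-21 ALLOC][22-26 ALLOC][27-31 FREE]

Derivation:
Op 1: a = malloc(3) -> a = 0; heap: [0-2 ALLOC][3-31 FREE]
Op 2: b = malloc(4) -> b = 3; heap: [0-2 ALLOC][3-6 ALLOC][7-31 FREE]
Op 3: a = realloc(a, 6) -> a = 7; heap: [0-2 FREE][3-6 ALLOC][7-12 ALLOC][13-31 FREE]
Op 4: a = realloc(a, 15) -> a = 7; heap: [0-2 FREE][3-6 ALLOC][7-21 ALLOC][22-31 FREE]
Op 5: c = malloc(2) -> c = 0; heap: [0-1 ALLOC][2-2 FREE][3-6 ALLOC][7-21 ALLOC][22-31 FREE]
Op 6: c = realloc(c, 5) -> c = 22; heap: [0-2 FREE][3-6 ALLOC][7-21 ALLOC][22-26 ALLOC][27-31 FREE]
Op 7: d = malloc(7) -> d = NULL; heap: [0-2 FREE][3-6 ALLOC][7-21 ALLOC][22-26 ALLOC][27-31 FREE]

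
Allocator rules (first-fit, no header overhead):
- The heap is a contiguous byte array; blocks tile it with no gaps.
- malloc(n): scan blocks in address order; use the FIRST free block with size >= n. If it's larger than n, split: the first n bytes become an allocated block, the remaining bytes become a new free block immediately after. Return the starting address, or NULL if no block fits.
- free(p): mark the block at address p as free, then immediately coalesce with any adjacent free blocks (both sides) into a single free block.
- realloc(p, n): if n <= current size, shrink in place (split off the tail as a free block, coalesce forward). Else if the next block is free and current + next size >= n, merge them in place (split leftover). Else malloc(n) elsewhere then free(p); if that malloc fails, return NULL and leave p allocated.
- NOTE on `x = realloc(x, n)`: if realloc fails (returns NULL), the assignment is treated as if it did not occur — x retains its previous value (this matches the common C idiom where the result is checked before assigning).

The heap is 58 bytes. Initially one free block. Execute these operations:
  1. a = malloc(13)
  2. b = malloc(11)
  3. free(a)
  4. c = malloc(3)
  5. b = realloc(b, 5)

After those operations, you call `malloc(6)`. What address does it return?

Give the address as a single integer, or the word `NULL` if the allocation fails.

Op 1: a = malloc(13) -> a = 0; heap: [0-12 ALLOC][13-57 FREE]
Op 2: b = malloc(11) -> b = 13; heap: [0-12 ALLOC][13-23 ALLOC][24-57 FREE]
Op 3: free(a) -> (freed a); heap: [0-12 FREE][13-23 ALLOC][24-57 FREE]
Op 4: c = malloc(3) -> c = 0; heap: [0-2 ALLOC][3-12 FREE][13-23 ALLOC][24-57 FREE]
Op 5: b = realloc(b, 5) -> b = 13; heap: [0-2 ALLOC][3-12 FREE][13-17 ALLOC][18-57 FREE]
malloc(6): first-fit scan over [0-2 ALLOC][3-12 FREE][13-17 ALLOC][18-57 FREE] -> 3

Answer: 3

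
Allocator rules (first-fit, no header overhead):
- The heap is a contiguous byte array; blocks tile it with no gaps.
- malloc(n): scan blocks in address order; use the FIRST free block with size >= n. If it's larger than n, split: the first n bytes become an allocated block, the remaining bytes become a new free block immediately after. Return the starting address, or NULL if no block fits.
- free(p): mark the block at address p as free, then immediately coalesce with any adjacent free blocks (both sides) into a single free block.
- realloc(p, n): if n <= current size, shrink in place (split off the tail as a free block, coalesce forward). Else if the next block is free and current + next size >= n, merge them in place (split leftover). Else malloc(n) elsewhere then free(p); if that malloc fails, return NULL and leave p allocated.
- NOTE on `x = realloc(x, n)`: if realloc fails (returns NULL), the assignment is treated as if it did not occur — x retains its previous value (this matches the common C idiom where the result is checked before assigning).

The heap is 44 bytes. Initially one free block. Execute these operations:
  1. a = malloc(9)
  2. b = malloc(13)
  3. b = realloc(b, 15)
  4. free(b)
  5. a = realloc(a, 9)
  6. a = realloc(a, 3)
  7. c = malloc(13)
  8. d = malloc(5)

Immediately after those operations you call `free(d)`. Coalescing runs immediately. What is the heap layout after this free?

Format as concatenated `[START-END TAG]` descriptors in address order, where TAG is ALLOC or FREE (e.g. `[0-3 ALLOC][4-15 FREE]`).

Answer: [0-2 ALLOC][3-15 ALLOC][16-43 FREE]

Derivation:
Op 1: a = malloc(9) -> a = 0; heap: [0-8 ALLOC][9-43 FREE]
Op 2: b = malloc(13) -> b = 9; heap: [0-8 ALLOC][9-21 ALLOC][22-43 FREE]
Op 3: b = realloc(b, 15) -> b = 9; heap: [0-8 ALLOC][9-23 ALLOC][24-43 FREE]
Op 4: free(b) -> (freed b); heap: [0-8 ALLOC][9-43 FREE]
Op 5: a = realloc(a, 9) -> a = 0; heap: [0-8 ALLOC][9-43 FREE]
Op 6: a = realloc(a, 3) -> a = 0; heap: [0-2 ALLOC][3-43 FREE]
Op 7: c = malloc(13) -> c = 3; heap: [0-2 ALLOC][3-15 ALLOC][16-43 FREE]
Op 8: d = malloc(5) -> d = 16; heap: [0-2 ALLOC][3-15 ALLOC][16-20 ALLOC][21-43 FREE]
free(d): d = 16 -> block [16-20 ALLOC]; mark free, coalesce with adjacent free neighbors -> [0-2 ALLOC][3-15 ALLOC][16-43 FREE]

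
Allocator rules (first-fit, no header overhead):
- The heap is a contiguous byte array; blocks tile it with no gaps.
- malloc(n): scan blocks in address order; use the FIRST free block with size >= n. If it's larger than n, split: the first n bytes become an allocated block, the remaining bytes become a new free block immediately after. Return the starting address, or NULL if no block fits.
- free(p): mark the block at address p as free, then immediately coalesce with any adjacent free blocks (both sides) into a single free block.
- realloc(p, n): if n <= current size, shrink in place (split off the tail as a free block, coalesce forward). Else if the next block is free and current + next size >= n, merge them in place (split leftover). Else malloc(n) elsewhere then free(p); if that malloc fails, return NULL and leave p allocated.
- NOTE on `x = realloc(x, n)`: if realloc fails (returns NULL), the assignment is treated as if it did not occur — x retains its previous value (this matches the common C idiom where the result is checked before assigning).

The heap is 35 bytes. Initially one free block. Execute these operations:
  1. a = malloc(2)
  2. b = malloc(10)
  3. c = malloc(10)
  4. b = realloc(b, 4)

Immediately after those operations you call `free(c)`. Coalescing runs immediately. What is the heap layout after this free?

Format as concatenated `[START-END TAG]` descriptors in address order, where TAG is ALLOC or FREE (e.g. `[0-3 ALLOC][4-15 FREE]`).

Answer: [0-1 ALLOC][2-5 ALLOC][6-34 FREE]

Derivation:
Op 1: a = malloc(2) -> a = 0; heap: [0-1 ALLOC][2-34 FREE]
Op 2: b = malloc(10) -> b = 2; heap: [0-1 ALLOC][2-11 ALLOC][12-34 FREE]
Op 3: c = malloc(10) -> c = 12; heap: [0-1 ALLOC][2-11 ALLOC][12-21 ALLOC][22-34 FREE]
Op 4: b = realloc(b, 4) -> b = 2; heap: [0-1 ALLOC][2-5 ALLOC][6-11 FREE][12-21 ALLOC][22-34 FREE]
free(c): c = 12 -> block [12-21 ALLOC]; mark free, coalesce with adjacent free neighbors -> [0-1 ALLOC][2-5 ALLOC][6-34 FREE]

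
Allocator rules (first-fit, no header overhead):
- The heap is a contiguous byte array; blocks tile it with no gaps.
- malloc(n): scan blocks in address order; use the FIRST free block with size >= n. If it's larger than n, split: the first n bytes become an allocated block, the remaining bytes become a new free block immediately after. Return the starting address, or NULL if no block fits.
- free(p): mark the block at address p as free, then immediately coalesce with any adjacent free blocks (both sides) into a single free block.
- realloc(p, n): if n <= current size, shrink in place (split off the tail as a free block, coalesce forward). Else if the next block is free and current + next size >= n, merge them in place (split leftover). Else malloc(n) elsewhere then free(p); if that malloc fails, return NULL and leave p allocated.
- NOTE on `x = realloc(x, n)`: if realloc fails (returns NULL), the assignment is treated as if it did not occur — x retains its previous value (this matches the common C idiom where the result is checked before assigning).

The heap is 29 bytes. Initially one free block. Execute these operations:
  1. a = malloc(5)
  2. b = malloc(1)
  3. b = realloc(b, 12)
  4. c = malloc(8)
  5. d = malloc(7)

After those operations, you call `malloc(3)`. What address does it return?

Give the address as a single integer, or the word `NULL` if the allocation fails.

Answer: 25

Derivation:
Op 1: a = malloc(5) -> a = 0; heap: [0-4 ALLOC][5-28 FREE]
Op 2: b = malloc(1) -> b = 5; heap: [0-4 ALLOC][5-5 ALLOC][6-28 FREE]
Op 3: b = realloc(b, 12) -> b = 5; heap: [0-4 ALLOC][5-16 ALLOC][17-28 FREE]
Op 4: c = malloc(8) -> c = 17; heap: [0-4 ALLOC][5-16 ALLOC][17-24 ALLOC][25-28 FREE]
Op 5: d = malloc(7) -> d = NULL; heap: [0-4 ALLOC][5-16 ALLOC][17-24 ALLOC][25-28 FREE]
malloc(3): first-fit scan over [0-4 ALLOC][5-16 ALLOC][17-24 ALLOC][25-28 FREE] -> 25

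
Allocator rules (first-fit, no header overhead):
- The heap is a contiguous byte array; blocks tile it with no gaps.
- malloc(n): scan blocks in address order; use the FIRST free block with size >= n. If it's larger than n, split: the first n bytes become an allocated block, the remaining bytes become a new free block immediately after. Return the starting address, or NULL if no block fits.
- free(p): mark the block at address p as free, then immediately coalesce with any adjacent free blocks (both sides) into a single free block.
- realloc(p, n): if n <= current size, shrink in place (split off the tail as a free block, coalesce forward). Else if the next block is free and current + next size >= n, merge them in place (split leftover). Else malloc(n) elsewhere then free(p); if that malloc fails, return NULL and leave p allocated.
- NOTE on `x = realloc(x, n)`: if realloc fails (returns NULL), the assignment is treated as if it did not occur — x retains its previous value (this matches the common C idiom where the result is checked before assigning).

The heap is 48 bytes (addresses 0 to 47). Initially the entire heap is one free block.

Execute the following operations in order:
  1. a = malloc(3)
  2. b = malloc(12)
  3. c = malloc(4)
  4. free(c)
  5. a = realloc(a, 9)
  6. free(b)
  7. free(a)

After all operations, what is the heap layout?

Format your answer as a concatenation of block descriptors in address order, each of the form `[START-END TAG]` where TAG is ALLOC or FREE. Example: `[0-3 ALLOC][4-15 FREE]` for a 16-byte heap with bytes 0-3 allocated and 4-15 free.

Answer: [0-47 FREE]

Derivation:
Op 1: a = malloc(3) -> a = 0; heap: [0-2 ALLOC][3-47 FREE]
Op 2: b = malloc(12) -> b = 3; heap: [0-2 ALLOC][3-14 ALLOC][15-47 FREE]
Op 3: c = malloc(4) -> c = 15; heap: [0-2 ALLOC][3-14 ALLOC][15-18 ALLOC][19-47 FREE]
Op 4: free(c) -> (freed c); heap: [0-2 ALLOC][3-14 ALLOC][15-47 FREE]
Op 5: a = realloc(a, 9) -> a = 15; heap: [0-2 FREE][3-14 ALLOC][15-23 ALLOC][24-47 FREE]
Op 6: free(b) -> (freed b); heap: [0-14 FREE][15-23 ALLOC][24-47 FREE]
Op 7: free(a) -> (freed a); heap: [0-47 FREE]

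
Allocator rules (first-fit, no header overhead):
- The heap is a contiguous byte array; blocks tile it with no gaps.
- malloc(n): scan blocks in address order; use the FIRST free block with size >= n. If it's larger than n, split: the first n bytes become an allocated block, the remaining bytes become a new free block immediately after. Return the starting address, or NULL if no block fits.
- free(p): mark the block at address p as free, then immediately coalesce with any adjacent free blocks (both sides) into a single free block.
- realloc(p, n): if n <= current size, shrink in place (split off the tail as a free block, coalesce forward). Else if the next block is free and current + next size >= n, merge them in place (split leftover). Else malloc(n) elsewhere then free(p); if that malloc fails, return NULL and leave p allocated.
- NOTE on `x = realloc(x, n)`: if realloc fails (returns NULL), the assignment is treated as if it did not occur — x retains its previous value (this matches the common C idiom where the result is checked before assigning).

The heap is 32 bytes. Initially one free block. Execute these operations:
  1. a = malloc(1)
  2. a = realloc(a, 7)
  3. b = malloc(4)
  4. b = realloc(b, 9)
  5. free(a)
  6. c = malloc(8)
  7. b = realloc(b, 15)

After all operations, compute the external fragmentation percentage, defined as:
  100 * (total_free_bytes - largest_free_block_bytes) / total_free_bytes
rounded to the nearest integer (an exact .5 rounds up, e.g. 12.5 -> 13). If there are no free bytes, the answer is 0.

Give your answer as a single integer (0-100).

Op 1: a = malloc(1) -> a = 0; heap: [0-0 ALLOC][1-31 FREE]
Op 2: a = realloc(a, 7) -> a = 0; heap: [0-6 ALLOC][7-31 FREE]
Op 3: b = malloc(4) -> b = 7; heap: [0-6 ALLOC][7-10 ALLOC][11-31 FREE]
Op 4: b = realloc(b, 9) -> b = 7; heap: [0-6 ALLOC][7-15 ALLOC][16-31 FREE]
Op 5: free(a) -> (freed a); heap: [0-6 FREE][7-15 ALLOC][16-31 FREE]
Op 6: c = malloc(8) -> c = 16; heap: [0-6 FREE][7-15 ALLOC][16-23 ALLOC][24-31 FREE]
Op 7: b = realloc(b, 15) -> NULL (b unchanged); heap: [0-6 FREE][7-15 ALLOC][16-23 ALLOC][24-31 FREE]
Free blocks: [7 8] total_free=15 largest=8 -> 100*(15-8)/15 = 700/15 ≈ 46.667 -> rounds to 47

Answer: 47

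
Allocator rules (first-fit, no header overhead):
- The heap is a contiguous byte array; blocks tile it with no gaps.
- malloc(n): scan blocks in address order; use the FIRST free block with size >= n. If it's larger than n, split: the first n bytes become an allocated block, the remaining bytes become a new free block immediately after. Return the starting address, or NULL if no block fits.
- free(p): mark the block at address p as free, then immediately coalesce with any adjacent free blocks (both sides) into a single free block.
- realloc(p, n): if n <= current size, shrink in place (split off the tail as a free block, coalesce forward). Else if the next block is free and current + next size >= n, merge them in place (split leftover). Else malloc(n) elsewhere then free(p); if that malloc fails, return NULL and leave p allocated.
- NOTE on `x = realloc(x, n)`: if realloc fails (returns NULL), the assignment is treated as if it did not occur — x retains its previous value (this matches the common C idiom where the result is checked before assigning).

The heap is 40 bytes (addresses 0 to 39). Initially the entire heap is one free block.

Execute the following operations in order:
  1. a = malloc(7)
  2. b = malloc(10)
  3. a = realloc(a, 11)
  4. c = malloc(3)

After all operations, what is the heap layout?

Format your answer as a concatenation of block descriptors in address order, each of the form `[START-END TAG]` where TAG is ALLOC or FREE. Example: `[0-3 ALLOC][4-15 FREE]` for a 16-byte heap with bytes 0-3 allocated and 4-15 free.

Answer: [0-2 ALLOC][3-6 FREE][7-16 ALLOC][17-27 ALLOC][28-39 FREE]

Derivation:
Op 1: a = malloc(7) -> a = 0; heap: [0-6 ALLOC][7-39 FREE]
Op 2: b = malloc(10) -> b = 7; heap: [0-6 ALLOC][7-16 ALLOC][17-39 FREE]
Op 3: a = realloc(a, 11) -> a = 17; heap: [0-6 FREE][7-16 ALLOC][17-27 ALLOC][28-39 FREE]
Op 4: c = malloc(3) -> c = 0; heap: [0-2 ALLOC][3-6 FREE][7-16 ALLOC][17-27 ALLOC][28-39 FREE]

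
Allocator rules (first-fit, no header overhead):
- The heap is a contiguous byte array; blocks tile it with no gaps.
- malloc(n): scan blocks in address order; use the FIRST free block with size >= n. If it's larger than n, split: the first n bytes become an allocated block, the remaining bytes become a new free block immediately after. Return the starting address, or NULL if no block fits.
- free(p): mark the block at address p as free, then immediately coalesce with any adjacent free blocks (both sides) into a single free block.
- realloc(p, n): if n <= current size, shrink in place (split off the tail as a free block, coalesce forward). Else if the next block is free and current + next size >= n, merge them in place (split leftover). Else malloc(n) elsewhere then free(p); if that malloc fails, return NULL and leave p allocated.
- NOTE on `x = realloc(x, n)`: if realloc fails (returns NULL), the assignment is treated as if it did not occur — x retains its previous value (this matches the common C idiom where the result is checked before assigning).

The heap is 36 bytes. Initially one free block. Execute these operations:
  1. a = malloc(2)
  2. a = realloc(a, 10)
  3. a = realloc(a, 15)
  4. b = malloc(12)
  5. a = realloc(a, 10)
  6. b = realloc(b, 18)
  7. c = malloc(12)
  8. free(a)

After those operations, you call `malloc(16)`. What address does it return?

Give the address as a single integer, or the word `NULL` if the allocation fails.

Answer: NULL

Derivation:
Op 1: a = malloc(2) -> a = 0; heap: [0-1 ALLOC][2-35 FREE]
Op 2: a = realloc(a, 10) -> a = 0; heap: [0-9 ALLOC][10-35 FREE]
Op 3: a = realloc(a, 15) -> a = 0; heap: [0-14 ALLOC][15-35 FREE]
Op 4: b = malloc(12) -> b = 15; heap: [0-14 ALLOC][15-26 ALLOC][27-35 FREE]
Op 5: a = realloc(a, 10) -> a = 0; heap: [0-9 ALLOC][10-14 FREE][15-26 ALLOC][27-35 FREE]
Op 6: b = realloc(b, 18) -> b = 15; heap: [0-9 ALLOC][10-14 FREE][15-32 ALLOC][33-35 FREE]
Op 7: c = malloc(12) -> c = NULL; heap: [0-9 ALLOC][10-14 FREE][15-32 ALLOC][33-35 FREE]
Op 8: free(a) -> (freed a); heap: [0-14 FREE][15-32 ALLOC][33-35 FREE]
malloc(16): first-fit scan over [0-14 FREE][15-32 ALLOC][33-35 FREE] -> NULL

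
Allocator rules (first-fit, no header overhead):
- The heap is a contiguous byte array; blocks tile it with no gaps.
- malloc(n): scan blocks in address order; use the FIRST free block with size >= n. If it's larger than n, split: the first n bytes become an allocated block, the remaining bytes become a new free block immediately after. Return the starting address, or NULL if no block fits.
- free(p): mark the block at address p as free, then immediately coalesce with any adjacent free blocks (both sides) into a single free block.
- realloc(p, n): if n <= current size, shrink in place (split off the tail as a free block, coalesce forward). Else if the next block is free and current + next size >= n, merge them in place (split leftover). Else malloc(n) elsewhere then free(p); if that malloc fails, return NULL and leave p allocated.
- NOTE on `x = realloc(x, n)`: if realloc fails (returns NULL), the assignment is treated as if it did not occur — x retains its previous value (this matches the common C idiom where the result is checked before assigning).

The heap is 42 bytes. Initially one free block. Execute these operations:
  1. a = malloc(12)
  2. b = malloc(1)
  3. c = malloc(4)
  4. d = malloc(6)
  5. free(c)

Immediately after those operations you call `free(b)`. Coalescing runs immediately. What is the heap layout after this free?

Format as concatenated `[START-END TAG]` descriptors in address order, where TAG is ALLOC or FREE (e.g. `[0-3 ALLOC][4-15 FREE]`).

Op 1: a = malloc(12) -> a = 0; heap: [0-11 ALLOC][12-41 FREE]
Op 2: b = malloc(1) -> b = 12; heap: [0-11 ALLOC][12-12 ALLOC][13-41 FREE]
Op 3: c = malloc(4) -> c = 13; heap: [0-11 ALLOC][12-12 ALLOC][13-16 ALLOC][17-41 FREE]
Op 4: d = malloc(6) -> d = 17; heap: [0-11 ALLOC][12-12 ALLOC][13-16 ALLOC][17-22 ALLOC][23-41 FREE]
Op 5: free(c) -> (freed c); heap: [0-11 ALLOC][12-12 ALLOC][13-16 FREE][17-22 ALLOC][23-41 FREE]
free(b): b = 12 -> block [12-12 ALLOC]; mark free, coalesce with adjacent free neighbors -> [0-11 ALLOC][12-16 FREE][17-22 ALLOC][23-41 FREE]

Answer: [0-11 ALLOC][12-16 FREE][17-22 ALLOC][23-41 FREE]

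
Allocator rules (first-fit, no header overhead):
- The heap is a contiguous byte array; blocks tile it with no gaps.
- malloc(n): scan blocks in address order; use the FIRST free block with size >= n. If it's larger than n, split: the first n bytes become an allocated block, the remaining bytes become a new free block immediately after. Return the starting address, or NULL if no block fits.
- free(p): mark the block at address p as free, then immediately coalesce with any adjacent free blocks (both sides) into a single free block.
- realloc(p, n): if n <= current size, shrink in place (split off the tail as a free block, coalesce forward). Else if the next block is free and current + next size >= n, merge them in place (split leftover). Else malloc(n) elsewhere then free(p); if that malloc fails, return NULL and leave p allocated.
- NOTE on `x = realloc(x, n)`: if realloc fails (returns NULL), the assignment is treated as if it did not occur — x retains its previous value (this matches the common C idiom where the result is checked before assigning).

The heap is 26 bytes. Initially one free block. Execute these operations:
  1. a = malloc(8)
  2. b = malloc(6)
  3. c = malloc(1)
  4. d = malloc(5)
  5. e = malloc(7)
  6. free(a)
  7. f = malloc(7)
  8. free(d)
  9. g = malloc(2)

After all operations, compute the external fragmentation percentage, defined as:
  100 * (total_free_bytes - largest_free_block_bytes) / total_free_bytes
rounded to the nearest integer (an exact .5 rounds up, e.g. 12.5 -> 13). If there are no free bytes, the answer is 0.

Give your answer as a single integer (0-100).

Op 1: a = malloc(8) -> a = 0; heap: [0-7 ALLOC][8-25 FREE]
Op 2: b = malloc(6) -> b = 8; heap: [0-7 ALLOC][8-13 ALLOC][14-25 FREE]
Op 3: c = malloc(1) -> c = 14; heap: [0-7 ALLOC][8-13 ALLOC][14-14 ALLOC][15-25 FREE]
Op 4: d = malloc(5) -> d = 15; heap: [0-7 ALLOC][8-13 ALLOC][14-14 ALLOC][15-19 ALLOC][20-25 FREE]
Op 5: e = malloc(7) -> e = NULL; heap: [0-7 ALLOC][8-13 ALLOC][14-14 ALLOC][15-19 ALLOC][20-25 FREE]
Op 6: free(a) -> (freed a); heap: [0-7 FREE][8-13 ALLOC][14-14 ALLOC][15-19 ALLOC][20-25 FREE]
Op 7: f = malloc(7) -> f = 0; heap: [0-6 ALLOC][7-7 FREE][8-13 ALLOC][14-14 ALLOC][15-19 ALLOC][20-25 FREE]
Op 8: free(d) -> (freed d); heap: [0-6 ALLOC][7-7 FREE][8-13 ALLOC][14-14 ALLOC][15-25 FREE]
Op 9: g = malloc(2) -> g = 15; heap: [0-6 ALLOC][7-7 FREE][8-13 ALLOC][14-14 ALLOC][15-16 ALLOC][17-25 FREE]
Free blocks: [1 9] total_free=10 largest=9 -> 100*(10-9)/10 = 100/10 = 10

Answer: 10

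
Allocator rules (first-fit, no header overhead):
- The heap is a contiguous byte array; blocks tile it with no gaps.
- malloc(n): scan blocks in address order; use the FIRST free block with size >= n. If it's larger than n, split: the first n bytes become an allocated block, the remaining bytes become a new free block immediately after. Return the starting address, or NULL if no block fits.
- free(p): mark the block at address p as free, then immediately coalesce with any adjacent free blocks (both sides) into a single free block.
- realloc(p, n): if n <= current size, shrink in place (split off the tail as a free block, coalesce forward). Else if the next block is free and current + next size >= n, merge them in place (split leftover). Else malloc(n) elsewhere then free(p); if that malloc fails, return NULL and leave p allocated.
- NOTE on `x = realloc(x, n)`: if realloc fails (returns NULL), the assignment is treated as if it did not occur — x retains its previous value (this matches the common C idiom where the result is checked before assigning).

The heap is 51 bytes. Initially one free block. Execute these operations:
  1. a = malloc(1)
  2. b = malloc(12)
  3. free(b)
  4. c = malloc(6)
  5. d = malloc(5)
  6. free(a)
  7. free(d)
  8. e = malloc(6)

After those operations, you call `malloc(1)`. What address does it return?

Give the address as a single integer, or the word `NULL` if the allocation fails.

Answer: 0

Derivation:
Op 1: a = malloc(1) -> a = 0; heap: [0-0 ALLOC][1-50 FREE]
Op 2: b = malloc(12) -> b = 1; heap: [0-0 ALLOC][1-12 ALLOC][13-50 FREE]
Op 3: free(b) -> (freed b); heap: [0-0 ALLOC][1-50 FREE]
Op 4: c = malloc(6) -> c = 1; heap: [0-0 ALLOC][1-6 ALLOC][7-50 FREE]
Op 5: d = malloc(5) -> d = 7; heap: [0-0 ALLOC][1-6 ALLOC][7-11 ALLOC][12-50 FREE]
Op 6: free(a) -> (freed a); heap: [0-0 FREE][1-6 ALLOC][7-11 ALLOC][12-50 FREE]
Op 7: free(d) -> (freed d); heap: [0-0 FREE][1-6 ALLOC][7-50 FREE]
Op 8: e = malloc(6) -> e = 7; heap: [0-0 FREE][1-6 ALLOC][7-12 ALLOC][13-50 FREE]
malloc(1): first-fit scan over [0-0 FREE][1-6 ALLOC][7-12 ALLOC][13-50 FREE] -> 0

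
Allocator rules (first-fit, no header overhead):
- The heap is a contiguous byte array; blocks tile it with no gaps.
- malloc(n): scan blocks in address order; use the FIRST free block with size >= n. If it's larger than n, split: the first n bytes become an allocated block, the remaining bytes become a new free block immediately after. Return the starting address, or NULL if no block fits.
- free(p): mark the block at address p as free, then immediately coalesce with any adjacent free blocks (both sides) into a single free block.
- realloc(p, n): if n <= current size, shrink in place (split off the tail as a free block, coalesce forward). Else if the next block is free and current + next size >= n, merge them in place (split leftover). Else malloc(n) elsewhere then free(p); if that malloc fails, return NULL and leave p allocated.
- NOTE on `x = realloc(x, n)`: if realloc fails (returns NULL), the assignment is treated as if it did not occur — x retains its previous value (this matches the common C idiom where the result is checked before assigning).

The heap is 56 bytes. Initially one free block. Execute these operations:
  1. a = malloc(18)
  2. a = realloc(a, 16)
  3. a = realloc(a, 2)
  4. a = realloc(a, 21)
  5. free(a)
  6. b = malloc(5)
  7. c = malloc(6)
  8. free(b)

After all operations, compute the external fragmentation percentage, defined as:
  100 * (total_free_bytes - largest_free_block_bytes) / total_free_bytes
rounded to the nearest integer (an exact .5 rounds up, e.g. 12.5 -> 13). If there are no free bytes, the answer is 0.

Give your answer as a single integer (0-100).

Op 1: a = malloc(18) -> a = 0; heap: [0-17 ALLOC][18-55 FREE]
Op 2: a = realloc(a, 16) -> a = 0; heap: [0-15 ALLOC][16-55 FREE]
Op 3: a = realloc(a, 2) -> a = 0; heap: [0-1 ALLOC][2-55 FREE]
Op 4: a = realloc(a, 21) -> a = 0; heap: [0-20 ALLOC][21-55 FREE]
Op 5: free(a) -> (freed a); heap: [0-55 FREE]
Op 6: b = malloc(5) -> b = 0; heap: [0-4 ALLOC][5-55 FREE]
Op 7: c = malloc(6) -> c = 5; heap: [0-4 ALLOC][5-10 ALLOC][11-55 FREE]
Op 8: free(b) -> (freed b); heap: [0-4 FREE][5-10 ALLOC][11-55 FREE]
Free blocks: [5 45] total_free=50 largest=45 -> 100*(50-45)/50 = 500/50 = 10

Answer: 10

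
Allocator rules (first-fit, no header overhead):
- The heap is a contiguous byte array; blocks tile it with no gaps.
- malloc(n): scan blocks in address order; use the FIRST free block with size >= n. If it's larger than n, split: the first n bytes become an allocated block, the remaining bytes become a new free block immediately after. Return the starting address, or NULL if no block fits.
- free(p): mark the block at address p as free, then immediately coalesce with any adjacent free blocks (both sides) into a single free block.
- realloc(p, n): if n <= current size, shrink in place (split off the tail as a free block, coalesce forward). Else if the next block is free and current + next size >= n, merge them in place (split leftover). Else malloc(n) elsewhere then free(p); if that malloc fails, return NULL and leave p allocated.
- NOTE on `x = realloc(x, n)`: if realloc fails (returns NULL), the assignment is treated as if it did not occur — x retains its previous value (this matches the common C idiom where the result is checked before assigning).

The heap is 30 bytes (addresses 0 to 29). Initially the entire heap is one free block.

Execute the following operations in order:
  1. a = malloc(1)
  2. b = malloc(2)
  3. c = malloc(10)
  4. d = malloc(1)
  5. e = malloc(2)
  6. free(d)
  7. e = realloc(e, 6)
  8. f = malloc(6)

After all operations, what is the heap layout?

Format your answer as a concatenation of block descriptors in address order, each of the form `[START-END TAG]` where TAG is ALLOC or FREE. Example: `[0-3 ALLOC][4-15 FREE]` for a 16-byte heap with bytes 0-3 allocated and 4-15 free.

Op 1: a = malloc(1) -> a = 0; heap: [0-0 ALLOC][1-29 FREE]
Op 2: b = malloc(2) -> b = 1; heap: [0-0 ALLOC][1-2 ALLOC][3-29 FREE]
Op 3: c = malloc(10) -> c = 3; heap: [0-0 ALLOC][1-2 ALLOC][3-12 ALLOC][13-29 FREE]
Op 4: d = malloc(1) -> d = 13; heap: [0-0 ALLOC][1-2 ALLOC][3-12 ALLOC][13-13 ALLOC][14-29 FREE]
Op 5: e = malloc(2) -> e = 14; heap: [0-0 ALLOC][1-2 ALLOC][3-12 ALLOC][13-13 ALLOC][14-15 ALLOC][16-29 FREE]
Op 6: free(d) -> (freed d); heap: [0-0 ALLOC][1-2 ALLOC][3-12 ALLOC][13-13 FREE][14-15 ALLOC][16-29 FREE]
Op 7: e = realloc(e, 6) -> e = 14; heap: [0-0 ALLOC][1-2 ALLOC][3-12 ALLOC][13-13 FREE][14-19 ALLOC][20-29 FREE]
Op 8: f = malloc(6) -> f = 20; heap: [0-0 ALLOC][1-2 ALLOC][3-12 ALLOC][13-13 FREE][14-19 ALLOC][20-25 ALLOC][26-29 FREE]

Answer: [0-0 ALLOC][1-2 ALLOC][3-12 ALLOC][13-13 FREE][14-19 ALLOC][20-25 ALLOC][26-29 FREE]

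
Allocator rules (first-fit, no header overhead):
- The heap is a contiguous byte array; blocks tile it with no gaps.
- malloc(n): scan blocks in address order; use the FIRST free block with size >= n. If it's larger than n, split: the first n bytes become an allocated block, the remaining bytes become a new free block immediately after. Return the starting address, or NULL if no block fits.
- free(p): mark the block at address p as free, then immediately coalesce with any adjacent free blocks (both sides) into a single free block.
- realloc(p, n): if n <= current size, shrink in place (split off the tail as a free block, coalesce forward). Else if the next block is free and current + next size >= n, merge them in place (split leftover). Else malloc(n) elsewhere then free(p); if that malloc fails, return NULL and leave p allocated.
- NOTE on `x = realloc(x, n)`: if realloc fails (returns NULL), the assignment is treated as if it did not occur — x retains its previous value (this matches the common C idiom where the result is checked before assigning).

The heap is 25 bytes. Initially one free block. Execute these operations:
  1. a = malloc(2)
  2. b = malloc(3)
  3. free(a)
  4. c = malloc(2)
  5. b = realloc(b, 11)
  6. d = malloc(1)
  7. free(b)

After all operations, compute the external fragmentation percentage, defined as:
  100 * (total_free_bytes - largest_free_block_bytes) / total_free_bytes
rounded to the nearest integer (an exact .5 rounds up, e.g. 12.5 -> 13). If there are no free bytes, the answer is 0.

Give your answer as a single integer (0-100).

Answer: 50

Derivation:
Op 1: a = malloc(2) -> a = 0; heap: [0-1 ALLOC][2-24 FREE]
Op 2: b = malloc(3) -> b = 2; heap: [0-1 ALLOC][2-4 ALLOC][5-24 FREE]
Op 3: free(a) -> (freed a); heap: [0-1 FREE][2-4 ALLOC][5-24 FREE]
Op 4: c = malloc(2) -> c = 0; heap: [0-1 ALLOC][2-4 ALLOC][5-24 FREE]
Op 5: b = realloc(b, 11) -> b = 2; heap: [0-1 ALLOC][2-12 ALLOC][13-24 FREE]
Op 6: d = malloc(1) -> d = 13; heap: [0-1 ALLOC][2-12 ALLOC][13-13 ALLOC][14-24 FREE]
Op 7: free(b) -> (freed b); heap: [0-1 ALLOC][2-12 FREE][13-13 ALLOC][14-24 FREE]
Free blocks: [11 11] total_free=22 largest=11 -> 100*(22-11)/22 = 1100/22 = 50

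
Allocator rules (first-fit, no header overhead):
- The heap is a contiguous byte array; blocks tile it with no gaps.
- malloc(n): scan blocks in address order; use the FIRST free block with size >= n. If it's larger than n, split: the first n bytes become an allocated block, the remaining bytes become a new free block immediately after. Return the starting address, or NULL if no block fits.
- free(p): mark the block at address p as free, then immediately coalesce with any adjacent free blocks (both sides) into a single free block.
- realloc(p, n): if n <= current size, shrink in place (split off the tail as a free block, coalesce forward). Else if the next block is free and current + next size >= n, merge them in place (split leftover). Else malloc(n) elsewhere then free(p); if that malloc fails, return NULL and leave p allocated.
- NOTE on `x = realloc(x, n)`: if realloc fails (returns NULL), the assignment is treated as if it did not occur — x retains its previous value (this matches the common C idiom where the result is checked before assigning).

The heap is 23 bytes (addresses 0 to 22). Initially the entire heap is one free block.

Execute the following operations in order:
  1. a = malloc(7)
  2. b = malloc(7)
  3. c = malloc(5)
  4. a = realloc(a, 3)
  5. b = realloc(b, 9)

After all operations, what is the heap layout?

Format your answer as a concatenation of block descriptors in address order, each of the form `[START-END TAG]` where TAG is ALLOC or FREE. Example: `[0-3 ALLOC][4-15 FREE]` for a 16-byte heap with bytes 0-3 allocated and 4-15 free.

Answer: [0-2 ALLOC][3-6 FREE][7-13 ALLOC][14-18 ALLOC][19-22 FREE]

Derivation:
Op 1: a = malloc(7) -> a = 0; heap: [0-6 ALLOC][7-22 FREE]
Op 2: b = malloc(7) -> b = 7; heap: [0-6 ALLOC][7-13 ALLOC][14-22 FREE]
Op 3: c = malloc(5) -> c = 14; heap: [0-6 ALLOC][7-13 ALLOC][14-18 ALLOC][19-22 FREE]
Op 4: a = realloc(a, 3) -> a = 0; heap: [0-2 ALLOC][3-6 FREE][7-13 ALLOC][14-18 ALLOC][19-22 FREE]
Op 5: b = realloc(b, 9) -> NULL (b unchanged); heap: [0-2 ALLOC][3-6 FREE][7-13 ALLOC][14-18 ALLOC][19-22 FREE]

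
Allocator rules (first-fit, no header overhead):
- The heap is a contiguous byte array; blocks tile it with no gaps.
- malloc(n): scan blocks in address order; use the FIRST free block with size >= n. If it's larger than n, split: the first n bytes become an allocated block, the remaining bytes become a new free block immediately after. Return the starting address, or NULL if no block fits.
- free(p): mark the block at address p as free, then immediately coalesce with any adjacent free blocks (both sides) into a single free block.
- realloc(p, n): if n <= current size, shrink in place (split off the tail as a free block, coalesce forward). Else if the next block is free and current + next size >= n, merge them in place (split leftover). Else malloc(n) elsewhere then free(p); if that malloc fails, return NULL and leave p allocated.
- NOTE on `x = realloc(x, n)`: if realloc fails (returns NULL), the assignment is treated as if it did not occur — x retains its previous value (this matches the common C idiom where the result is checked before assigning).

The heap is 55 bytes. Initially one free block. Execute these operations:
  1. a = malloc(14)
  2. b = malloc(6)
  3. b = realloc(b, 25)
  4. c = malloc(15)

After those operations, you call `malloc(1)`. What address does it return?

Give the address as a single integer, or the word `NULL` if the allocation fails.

Op 1: a = malloc(14) -> a = 0; heap: [0-13 ALLOC][14-54 FREE]
Op 2: b = malloc(6) -> b = 14; heap: [0-13 ALLOC][14-19 ALLOC][20-54 FREE]
Op 3: b = realloc(b, 25) -> b = 14; heap: [0-13 ALLOC][14-38 ALLOC][39-54 FREE]
Op 4: c = malloc(15) -> c = 39; heap: [0-13 ALLOC][14-38 ALLOC][39-53 ALLOC][54-54 FREE]
malloc(1): first-fit scan over [0-13 ALLOC][14-38 ALLOC][39-53 ALLOC][54-54 FREE] -> 54

Answer: 54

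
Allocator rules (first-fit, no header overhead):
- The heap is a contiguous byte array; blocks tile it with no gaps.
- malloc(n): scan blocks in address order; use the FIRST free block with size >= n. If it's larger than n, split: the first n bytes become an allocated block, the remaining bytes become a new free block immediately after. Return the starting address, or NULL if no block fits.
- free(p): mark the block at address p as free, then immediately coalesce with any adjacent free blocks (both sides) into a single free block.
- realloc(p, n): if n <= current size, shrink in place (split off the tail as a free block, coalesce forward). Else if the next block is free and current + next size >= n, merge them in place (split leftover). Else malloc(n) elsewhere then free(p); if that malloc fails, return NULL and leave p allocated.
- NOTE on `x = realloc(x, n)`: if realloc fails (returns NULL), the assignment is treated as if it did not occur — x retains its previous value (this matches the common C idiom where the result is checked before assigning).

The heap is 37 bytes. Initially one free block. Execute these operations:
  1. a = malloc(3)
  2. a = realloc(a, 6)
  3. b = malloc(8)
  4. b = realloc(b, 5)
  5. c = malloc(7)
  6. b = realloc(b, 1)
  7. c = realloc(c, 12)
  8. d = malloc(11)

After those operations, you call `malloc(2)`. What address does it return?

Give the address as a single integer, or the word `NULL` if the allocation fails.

Answer: 7

Derivation:
Op 1: a = malloc(3) -> a = 0; heap: [0-2 ALLOC][3-36 FREE]
Op 2: a = realloc(a, 6) -> a = 0; heap: [0-5 ALLOC][6-36 FREE]
Op 3: b = malloc(8) -> b = 6; heap: [0-5 ALLOC][6-13 ALLOC][14-36 FREE]
Op 4: b = realloc(b, 5) -> b = 6; heap: [0-5 ALLOC][6-10 ALLOC][11-36 FREE]
Op 5: c = malloc(7) -> c = 11; heap: [0-5 ALLOC][6-10 ALLOC][11-17 ALLOC][18-36 FREE]
Op 6: b = realloc(b, 1) -> b = 6; heap: [0-5 ALLOC][6-6 ALLOC][7-10 FREE][11-17 ALLOC][18-36 FREE]
Op 7: c = realloc(c, 12) -> c = 11; heap: [0-5 ALLOC][6-6 ALLOC][7-10 FREE][11-22 ALLOC][23-36 FREE]
Op 8: d = malloc(11) -> d = 23; heap: [0-5 ALLOC][6-6 ALLOC][7-10 FREE][11-22 ALLOC][23-33 ALLOC][34-36 FREE]
malloc(2): first-fit scan over [0-5 ALLOC][6-6 ALLOC][7-10 FREE][11-22 ALLOC][23-33 ALLOC][34-36 FREE] -> 7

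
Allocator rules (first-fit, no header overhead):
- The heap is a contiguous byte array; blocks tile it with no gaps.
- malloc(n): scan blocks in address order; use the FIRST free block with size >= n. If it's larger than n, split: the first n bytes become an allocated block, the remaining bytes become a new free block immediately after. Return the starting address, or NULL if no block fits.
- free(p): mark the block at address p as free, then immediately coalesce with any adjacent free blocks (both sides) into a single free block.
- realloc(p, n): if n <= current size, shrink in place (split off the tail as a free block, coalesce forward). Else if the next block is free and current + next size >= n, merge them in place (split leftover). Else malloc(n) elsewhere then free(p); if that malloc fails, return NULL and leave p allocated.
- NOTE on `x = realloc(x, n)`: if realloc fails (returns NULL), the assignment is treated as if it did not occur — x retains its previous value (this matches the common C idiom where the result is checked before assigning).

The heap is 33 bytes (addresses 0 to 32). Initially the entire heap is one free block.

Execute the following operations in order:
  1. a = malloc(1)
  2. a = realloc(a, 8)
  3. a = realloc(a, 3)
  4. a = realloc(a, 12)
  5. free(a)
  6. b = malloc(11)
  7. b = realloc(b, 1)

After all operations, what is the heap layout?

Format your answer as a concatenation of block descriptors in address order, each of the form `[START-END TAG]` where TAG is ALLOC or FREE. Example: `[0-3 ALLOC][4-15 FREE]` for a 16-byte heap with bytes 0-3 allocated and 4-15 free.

Op 1: a = malloc(1) -> a = 0; heap: [0-0 ALLOC][1-32 FREE]
Op 2: a = realloc(a, 8) -> a = 0; heap: [0-7 ALLOC][8-32 FREE]
Op 3: a = realloc(a, 3) -> a = 0; heap: [0-2 ALLOC][3-32 FREE]
Op 4: a = realloc(a, 12) -> a = 0; heap: [0-11 ALLOC][12-32 FREE]
Op 5: free(a) -> (freed a); heap: [0-32 FREE]
Op 6: b = malloc(11) -> b = 0; heap: [0-10 ALLOC][11-32 FREE]
Op 7: b = realloc(b, 1) -> b = 0; heap: [0-0 ALLOC][1-32 FREE]

Answer: [0-0 ALLOC][1-32 FREE]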